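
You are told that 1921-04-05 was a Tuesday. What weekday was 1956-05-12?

From April 5, 1921 to April 5, 1956: 35 years, of which 9 contain a Feb 29 — 26×365 + 9×366 = 12784 days.
April 1956: 30 − 5 = 25 days remain.
May 1–12, 1956: 12 days.
Residual: 37 days.
Total: 12821 days.
12821 mod 7 = 4, so 4 days after Tuesday is Saturday.

Saturday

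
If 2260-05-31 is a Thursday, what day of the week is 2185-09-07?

Count forward from the earlier date (September 7, 2185) to the later (May 31, 2260):
Day-of-year of September 7, 2185: 250.
Day-of-year of May 31, 2260: 152.
2185 has 365 days, so 365 − 250 = 115 days remain in 2185.
Full years 2186–2259: 57 common + 17 leap = 57×365 + 17×366 = 27027 days.
Total: 115 + 27027 + 152 = 27294 days.
27294 mod 7 = 1, so 1 day before Thursday is Wednesday.

Wednesday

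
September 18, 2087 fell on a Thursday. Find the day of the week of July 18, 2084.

Count forward from the earlier date (July 18, 2084) to the later (September 18, 2087):
July 18, 2084 → July 18, 2085: 365 days.
July 18, 2085 → July 18, 2086: 365 days.
July 18, 2086 → July 18, 2087: 365 days.
July 2087: 31 − 18 = 13 days remain.
Then August (31): 31 days.
September 1–18, 2087: 18 days.
Residual: 62 days.
Total: 1157 days.
1157 mod 7 = 2, so 2 days before Thursday is Tuesday.

Tuesday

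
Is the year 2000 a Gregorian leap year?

2000 is a leap year (divisible by 400).

Yes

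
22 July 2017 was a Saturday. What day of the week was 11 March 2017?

Saturday

Count forward from the earlier date (March 11, 2017) to the later (July 22, 2017):
March 2017: 31 − 11 = 20 days remain.
Then April (30), May (31), June (30): 30 + 31 + 30 = 91 days.
July 1–22, 2017: 22 days.
Total: 20 + 91 + 22 = 133 days.
133 is a multiple of 7, so 11 March 2017 falls on the same weekday: Saturday.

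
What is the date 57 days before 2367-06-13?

2367-04-17

Count 57 days before June 13, 2367:
April 2367: 30 − 17 = 13 days remain.
Then May (31): 31 days.
June 1–13, 2367: 13 days.
Total: 13 + 31 + 13 = 57 days.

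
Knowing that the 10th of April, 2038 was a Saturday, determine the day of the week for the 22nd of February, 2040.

Wednesday

April 2038: 30 − 10 = 20 days remain.
Then 21 full months totalling 641 days.
February 1–22, 2040: 22 days (2040 is a leap year).
Total: 20 + 641 + 22 = 683 days.
683 mod 7 = 4, so 4 days after Saturday is Wednesday.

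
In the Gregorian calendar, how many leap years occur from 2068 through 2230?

Years divisible by 4: 2068, 2072, …, 2228 — 41 in all.
Of these, 2100, 2200 are divisible by 100 but not 400, so not leap.
Leap years: 41 − 2 = 39.

39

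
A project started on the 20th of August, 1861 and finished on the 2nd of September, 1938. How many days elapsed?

28136

From August 20, 1861 to August 20, 1938: 77 years, of which 18 contain a Feb 29 — 59×365 + 18×366 = 28123 days.
(1900 is not a leap year (divisible by 100 but not 400).)
August 1938: 31 − 20 = 11 days remain.
September 1–2, 1938: 2 days.
Residual: 13 days.
Total: 28136 days.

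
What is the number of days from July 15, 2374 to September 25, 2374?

72

July 2374: 31 − 15 = 16 days remain.
Then August (31): 31 days.
September 1–25, 2374: 25 days.
Total: 16 + 31 + 25 = 72 days.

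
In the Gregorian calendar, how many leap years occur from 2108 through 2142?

9

Years divisible by 4 in [2108, 2142]: 2108, 2112, 2116, 2120, 2124, 2128, 2132, 2136, 2140.
No century exceptions apply. Count: 9.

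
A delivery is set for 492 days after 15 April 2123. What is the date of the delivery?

19 August 2124

Count 492 days after April 15, 2123:
April 2123: 30 − 15 = 15 days remain.
Then 15 full months totalling 458 days.
August 1–19, 2124: 19 days.
Total: 15 + 458 + 19 = 492 days.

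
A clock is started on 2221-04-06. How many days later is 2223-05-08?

Day-of-year of April 6, 2221: 96.
Day-of-year of May 8, 2223: 128.
2221 has 365 days, so 365 − 96 = 269 days remain in 2221.
Full years: 2222: 365. Sum = 365.
Total: 269 + 365 + 128 = 762 days.

762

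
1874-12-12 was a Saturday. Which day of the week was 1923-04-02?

Monday

Day-of-year of December 12, 1874: 346.
Day-of-year of April 2, 1923: 92.
1874 has 365 days, so 365 − 346 = 19 days remain in 1874.
Full years 1875–1922: 37 common + 11 leap = 37×365 + 11×366 = 17531 days.
Total: 19 + 17531 + 92 = 17642 days.
17642 mod 7 = 2, so 2 days after Saturday is Monday.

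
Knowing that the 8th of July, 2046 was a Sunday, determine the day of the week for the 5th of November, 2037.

Thursday

Count forward from the earlier date (November 5, 2037) to the later (July 8, 2046):
Day-of-year of November 5, 2037: 309.
Day-of-year of July 8, 2046: 189.
2037 has 365 days, so 365 − 309 = 56 days remain in 2037.
Full years 2038–2045: 6 common + 2 leap = 6×365 + 2×366 = 2922 days.
Total: 56 + 2922 + 189 = 3167 days.
3167 mod 7 = 3, so 3 days before Sunday is Thursday.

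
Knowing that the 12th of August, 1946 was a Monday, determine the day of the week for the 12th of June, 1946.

Wednesday

Count forward from the earlier date (June 12, 1946) to the later (August 12, 1946):
June 1946: 30 − 12 = 18 days remain.
Then July (31): 31 days.
August 1–12, 1946: 12 days.
Total: 18 + 31 + 12 = 61 days.
61 mod 7 = 5, so 5 days before Monday is Wednesday.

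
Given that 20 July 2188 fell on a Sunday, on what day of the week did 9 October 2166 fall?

Thursday

Count forward from the earlier date (October 9, 2166) to the later (July 20, 2188):
Day-of-year of October 9, 2166: 282.
Day-of-year of July 20, 2188: 202.
2166 has 365 days, so 365 − 282 = 83 days remain in 2166.
Full years 2167–2187: 16 common + 5 leap = 16×365 + 5×366 = 7670 days.
Total: 83 + 7670 + 202 = 7955 days.
7955 mod 7 = 3, so 3 days before Sunday is Thursday.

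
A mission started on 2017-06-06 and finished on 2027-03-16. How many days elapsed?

3570

From June 6, 2017 to June 6, 2026: 9 years, of which 2 contain a Feb 29 — 7×365 + 2×366 = 3287 days.
June 2026: 30 − 6 = 24 days remain.
Then July (31), August (31), September (30), October (31), November (30), December (31), January (31), February 2027 (28): 31 + 31 + 30 + 31 + 30 + 31 + 31 + 28 = 243 days.
March 1–16, 2027: 16 days.
Residual: 283 days.
Total: 3570 days.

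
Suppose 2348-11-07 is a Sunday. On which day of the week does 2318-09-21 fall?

Saturday

Count forward from the earlier date (September 21, 2318) to the later (November 7, 2348):
Day-of-year of September 21, 2318: 264.
Day-of-year of November 7, 2348: 312.
2318 has 365 days, so 365 − 264 = 101 days remain in 2318.
Full years 2319–2347: 22 common + 7 leap = 22×365 + 7×366 = 10592 days.
Total: 101 + 10592 + 312 = 11005 days.
11005 mod 7 = 1, so 1 day before Sunday is Saturday.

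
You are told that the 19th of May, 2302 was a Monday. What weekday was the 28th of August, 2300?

Tuesday

Count forward from the earlier date (August 28, 2300) to the later (May 19, 2302):
August 2300: 31 − 28 = 3 days remain.
Then 20 full months totalling 607 days.
May 1–19, 2302: 19 days.
Total: 3 + 607 + 19 = 629 days.
629 mod 7 = 6, so 6 days before Monday is Tuesday.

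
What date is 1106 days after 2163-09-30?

2166-10-10

Count 1106 days after September 30, 2163:
September 30, 2163 → September 30, 2164: 366 days (2164 is a leap year).
September 30, 2164 → September 30, 2165: 365 days.
September 30, 2165 → September 30, 2166: 365 days.
September 2166: 30 − 30 = 0 days remain.
October 1–10, 2166: 10 days.
Residual: 10 days.
Total: 1106 days.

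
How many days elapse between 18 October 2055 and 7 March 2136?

From October 18, 2055 to October 18, 2135: 80 years, of which 19 contain a Feb 29 — 61×365 + 19×366 = 29219 days.
(2100 is not a leap year (divisible by 100 but not 400).)
October 2135: 31 − 18 = 13 days remain.
Then November (30), December (31), January (31), February 2136 (29): 30 + 31 + 31 + 29 = 121 days.
March 1–7, 2136: 7 days.
Residual: 141 days.
Total: 29360 days.

29360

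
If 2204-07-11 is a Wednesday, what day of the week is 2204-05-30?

Wednesday

Count forward from the earlier date (May 30, 2204) to the later (July 11, 2204):
May 2204: 31 − 30 = 1 day remains.
Then June (30): 30 days.
July 1–11, 2204: 11 days.
Total: 1 + 30 + 11 = 42 days.
42 is a multiple of 7, so 2204-05-30 falls on the same weekday: Wednesday.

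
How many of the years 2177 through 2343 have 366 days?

Years divisible by 4: 2180, 2184, …, 2340 — 41 in all.
Of these, 2200, 2300 are divisible by 100 but not 400, so not leap.
Leap years: 41 − 2 = 39.

39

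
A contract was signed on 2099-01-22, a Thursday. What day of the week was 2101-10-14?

January 22, 2099 → January 22, 2100: 365 days.
January 22, 2100 → January 22, 2101: 365 days (2100 is not a leap year (divisible by 100 but not 400)).
January 2101: 31 − 22 = 9 days remain.
Then February 2101 (28), March (31), April (30), May (31), June (30), July (31), August (31), September (30): 28 + 31 + 30 + 31 + 30 + 31 + 31 + 30 = 242 days.
October 1–14, 2101: 14 days.
Residual: 265 days.
Total: 995 days.
995 mod 7 = 1, so 1 day after Thursday is Friday.

Friday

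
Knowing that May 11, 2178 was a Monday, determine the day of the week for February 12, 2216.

From May 11, 2178 to May 11, 2215: 37 years, of which 8 contain a Feb 29 — 29×365 + 8×366 = 13513 days.
(2200 is not a leap year (divisible by 100 but not 400).)
May 2215: 31 − 11 = 20 days remain.
Then June (30), July (31), August (31), September (30), October (31), November (30), December (31), January (31): 30 + 31 + 31 + 30 + 31 + 30 + 31 + 31 = 245 days.
February 1–12, 2216: 12 days (2216 is a leap year).
Residual: 277 days.
Total: 13790 days.
13790 is a multiple of 7, so February 12, 2216 falls on the same weekday: Monday.

Monday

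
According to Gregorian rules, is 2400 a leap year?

Yes

2400 is a leap year (divisible by 400).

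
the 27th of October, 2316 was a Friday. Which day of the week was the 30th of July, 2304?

Count forward from the earlier date (July 30, 2304) to the later (October 27, 2316):
From July 30, 2304 to July 30, 2316: 12 years, of which 3 contain a Feb 29 — 9×365 + 3×366 = 4383 days.
July 2316: 31 − 30 = 1 day remains.
Then August (31), September (30): 31 + 30 = 61 days.
October 1–27, 2316: 27 days.
Residual: 89 days.
Total: 4472 days.
4472 mod 7 = 6, so 6 days before Friday is Saturday.

Saturday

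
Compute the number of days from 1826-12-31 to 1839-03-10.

From December 31, 1826 to December 31, 1838: 12 years, of which 3 contain a Feb 29 — 9×365 + 3×366 = 4383 days.
December 1838: 31 − 31 = 0 days remain.
Then January (31), February 1839 (28): 31 + 28 = 59 days.
March 1–10, 1839: 10 days.
Residual: 69 days.
Total: 4452 days.

4452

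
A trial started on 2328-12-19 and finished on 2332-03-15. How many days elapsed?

December 19, 2328 → December 19, 2329: 365 days.
December 19, 2329 → December 19, 2330: 365 days.
December 19, 2330 → December 19, 2331: 365 days.
December 2331: 31 − 19 = 12 days remain.
Then January (31), February 2332 (29): 31 + 29 = 60 days.
March 1–15, 2332: 15 days.
Residual: 87 days.
Total: 1182 days.

1182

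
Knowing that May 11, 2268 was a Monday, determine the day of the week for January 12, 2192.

Thursday

Count forward from the earlier date (January 12, 2192) to the later (May 11, 2268):
Day-of-year of January 12, 2192: 12.
Day-of-year of May 11, 2268: 132.
2192 has 366 days, so 366 − 12 = 354 days remain in 2192.
Full years 2193–2267: 58 common + 17 leap = 58×365 + 17×366 = 27392 days.
Total: 354 + 27392 + 132 = 27878 days.
27878 mod 7 = 4, so 4 days before Monday is Thursday.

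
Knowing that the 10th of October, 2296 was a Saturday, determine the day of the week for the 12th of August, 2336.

Wednesday

Day-of-year of October 10, 2296: 284.
Day-of-year of August 12, 2336: 225.
2296 has 366 days, so 366 − 284 = 82 days remain in 2296.
Full years 2297–2335: 31 common + 8 leap = 31×365 + 8×366 = 14243 days.
Total: 82 + 14243 + 225 = 14550 days.
14550 mod 7 = 4, so 4 days after Saturday is Wednesday.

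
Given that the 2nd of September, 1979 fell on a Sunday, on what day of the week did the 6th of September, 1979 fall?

Thursday

Within September 1979: 6 − 2 = 4 days.
4 mod 7 = 4, so 4 days after Sunday is Thursday.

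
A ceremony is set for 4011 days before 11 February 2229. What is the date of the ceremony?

18 February 2218

Count 4011 days before February 11, 2229:
Day-of-year of February 18, 2218: 49.
Day-of-year of February 11, 2229: 42.
2218 has 365 days, so 365 − 49 = 316 days remain in 2218.
Full years 2219–2228: 7 common + 3 leap = 7×365 + 3×366 = 3653 days.
Total: 316 + 3653 + 42 = 4011 days.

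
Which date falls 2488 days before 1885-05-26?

1878-08-03

Count 2488 days before May 26, 1885:
August 3, 1878 → August 3, 1879: 365 days.
August 3, 1879 → August 3, 1880: 366 days (1880 is a leap year).
August 3, 1880 → August 3, 1881: 365 days.
August 3, 1881 → August 3, 1882: 365 days.
August 3, 1882 → August 3, 1883: 365 days.
August 3, 1883 → August 3, 1884: 366 days (1884 is a leap year).
August 1884: 31 − 3 = 28 days remain.
Then September (30), October (31), November (30), December (31), January (31), February 1885 (28), March (31), April (30): 30 + 31 + 30 + 31 + 31 + 28 + 31 + 30 = 242 days.
May 1–26, 1885: 26 days.
Residual: 296 days.
Total: 2488 days.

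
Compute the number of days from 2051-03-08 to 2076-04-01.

From March 8, 2051 to March 8, 2076: 25 years, of which 7 contain a Feb 29 — 18×365 + 7×366 = 9132 days.
March 2076: 31 − 8 = 23 days remain.
April 1, 2076: 1 day.
Residual: 24 days.
Total: 9156 days.

9156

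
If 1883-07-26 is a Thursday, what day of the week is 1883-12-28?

Friday

July 1883: 31 − 26 = 5 days remain.
Then August (31), September (30), October (31), November (30): 31 + 30 + 31 + 30 = 122 days.
December 1–28, 1883: 28 days.
Total: 5 + 122 + 28 = 155 days.
155 mod 7 = 1, so 1 day after Thursday is Friday.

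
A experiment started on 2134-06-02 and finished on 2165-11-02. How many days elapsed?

11476

Day-of-year of June 2, 2134: 153.
Day-of-year of November 2, 2165: 306.
2134 has 365 days, so 365 − 153 = 212 days remain in 2134.
Full years 2135–2164: 22 common + 8 leap = 22×365 + 8×366 = 10958 days.
Total: 212 + 10958 + 306 = 11476 days.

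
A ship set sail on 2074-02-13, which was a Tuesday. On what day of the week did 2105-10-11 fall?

From February 13, 2074 to February 13, 2105: 31 years, of which 7 contain a Feb 29 — 24×365 + 7×366 = 11322 days.
(2100 is not a leap year (divisible by 100 but not 400).)
February 2105: 28 − 13 = 15 days remain (2105 is not a leap year, so February has 28 days).
Then March (31), April (30), May (31), June (30), July (31), August (31), September (30): 31 + 30 + 31 + 30 + 31 + 31 + 30 = 214 days.
October 1–11, 2105: 11 days.
Residual: 240 days.
Total: 11562 days.
11562 mod 7 = 5, so 5 days after Tuesday is Sunday.

Sunday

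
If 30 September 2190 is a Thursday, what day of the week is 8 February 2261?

Friday

From September 30, 2190 to September 30, 2260: 70 years, of which 17 contain a Feb 29 — 53×365 + 17×366 = 25567 days.
(2200 is not a leap year (divisible by 100 but not 400).)
September 2260: 30 − 30 = 0 days remain.
Then October (31), November (30), December (31), January (31): 31 + 30 + 31 + 31 = 123 days.
February 1–8, 2261: 8 days (2261 is not a leap year).
Residual: 131 days.
Total: 25698 days.
25698 mod 7 = 1, so 1 day after Thursday is Friday.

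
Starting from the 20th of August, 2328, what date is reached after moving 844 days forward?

the 12th of December, 2330

Count 844 days after August 20, 2328:
Day-of-year of August 20, 2328: 233.
Day-of-year of December 12, 2330: 346.
2328 has 366 days, so 366 − 233 = 133 days remain in 2328.
Full years: 2329: 365. Sum = 365.
Total: 133 + 365 + 346 = 844 days.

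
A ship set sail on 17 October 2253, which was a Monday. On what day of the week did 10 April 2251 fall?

Thursday

Count forward from the earlier date (April 10, 2251) to the later (October 17, 2253):
April 10, 2251 → April 10, 2252: 366 days (2252 is a leap year).
April 10, 2252 → April 10, 2253: 365 days.
April 2253: 30 − 10 = 20 days remain.
Then May (31), June (30), July (31), August (31), September (30): 31 + 30 + 31 + 31 + 30 = 153 days.
October 1–17, 2253: 17 days.
Residual: 190 days.
Total: 921 days.
921 mod 7 = 4, so 4 days before Monday is Thursday.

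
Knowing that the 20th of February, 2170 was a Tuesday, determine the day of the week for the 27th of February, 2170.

Tuesday

Within February 2170: 27 − 20 = 7 days.
7 is a multiple of 7, so the 27th of February, 2170 falls on the same weekday: Tuesday.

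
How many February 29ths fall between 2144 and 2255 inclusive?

Years divisible by 4: 2144, 2148, …, 2252 — 28 in all.
Of these, 2200 is divisible by 100 but not 400, so not leap.
Leap years: 28 − 1 = 27.

27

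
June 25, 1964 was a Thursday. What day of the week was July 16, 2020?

From June 25, 1964 to June 25, 2020: 56 years, of which 14 contain a Feb 29 — 42×365 + 14×366 = 20454 days.
(2000 is a leap year (divisible by 400).)
June 2020: 30 − 25 = 5 days remain.
July 1–16, 2020: 16 days.
Residual: 21 days.
Total: 20475 days.
20475 is a multiple of 7, so July 16, 2020 falls on the same weekday: Thursday.

Thursday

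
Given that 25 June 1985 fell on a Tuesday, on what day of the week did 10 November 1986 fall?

June 25, 1985 → June 25, 1986: 365 days.
June 1986: 30 − 25 = 5 days remain.
Then July (31), August (31), September (30), October (31): 31 + 31 + 30 + 31 = 123 days.
November 1–10, 1986: 10 days.
Residual: 138 days.
Total: 503 days.
503 mod 7 = 6, so 6 days after Tuesday is Monday.

Monday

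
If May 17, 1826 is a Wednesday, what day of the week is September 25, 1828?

May 1826: 31 − 17 = 14 days remain.
Then 27 full months totalling 823 days.
September 1–25, 1828: 25 days.
Total: 14 + 823 + 25 = 862 days.
862 mod 7 = 1, so 1 day after Wednesday is Thursday.

Thursday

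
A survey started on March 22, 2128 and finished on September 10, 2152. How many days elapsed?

8938

From March 22, 2128 to March 22, 2152: 24 years, of which 6 contain a Feb 29 — 18×365 + 6×366 = 8766 days.
March 2152: 31 − 22 = 9 days remain.
Then April (30), May (31), June (30), July (31), August (31): 30 + 31 + 30 + 31 + 31 = 153 days.
September 1–10, 2152: 10 days.
Residual: 172 days.
Total: 8938 days.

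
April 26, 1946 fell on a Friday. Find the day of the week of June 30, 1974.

From April 26, 1946 to April 26, 1974: 28 years, of which 7 contain a Feb 29 — 21×365 + 7×366 = 10227 days.
April 1974: 30 − 26 = 4 days remain.
Then May (31): 31 days.
June 1–30, 1974: 30 days.
Residual: 65 days.
Total: 10292 days.
10292 mod 7 = 2, so 2 days after Friday is Sunday.

Sunday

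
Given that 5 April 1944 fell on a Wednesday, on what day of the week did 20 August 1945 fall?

Monday

April 1944: 30 − 5 = 25 days remain.
Then 15 full months totalling 457 days.
August 1–20, 1945: 20 days.
Total: 25 + 457 + 20 = 502 days.
502 mod 7 = 5, so 5 days after Wednesday is Monday.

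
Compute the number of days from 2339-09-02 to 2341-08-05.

September 2339: 30 − 2 = 28 days remain.
Then 22 full months totalling 670 days.
August 1–5, 2341: 5 days.
Total: 28 + 670 + 5 = 703 days.

703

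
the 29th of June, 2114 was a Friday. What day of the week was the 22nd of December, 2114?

Saturday

June 2114: 30 − 29 = 1 day remains.
Then July (31), August (31), September (30), October (31), November (30): 31 + 31 + 30 + 31 + 30 = 153 days.
December 1–22, 2114: 22 days.
Total: 1 + 153 + 22 = 176 days.
176 mod 7 = 1, so 1 day after Friday is Saturday.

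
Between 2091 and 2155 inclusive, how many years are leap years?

15

Years divisible by 4: 2092, 2096, …, 2152 — 16 in all.
Of these, 2100 is divisible by 100 but not 400, so not leap.
Leap years: 16 − 1 = 15.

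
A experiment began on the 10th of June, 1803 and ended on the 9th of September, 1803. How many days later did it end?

91

June 1803: 30 − 10 = 20 days remain.
Then July (31), August (31): 31 + 31 = 62 days.
September 1–9, 1803: 9 days.
Total: 20 + 62 + 9 = 91 days.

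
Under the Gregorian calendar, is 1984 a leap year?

Yes

1984 is a leap year.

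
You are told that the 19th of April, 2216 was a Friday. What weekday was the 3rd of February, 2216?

Saturday

Count forward from the earlier date (February 3, 2216) to the later (April 19, 2216):
February 2216: 29 − 3 = 26 days remain (2216 is a leap year, so February has 29 days).
Then March (31): 31 days.
April 1–19, 2216: 19 days.
Total: 26 + 31 + 19 = 76 days.
76 mod 7 = 6, so 6 days before Friday is Saturday.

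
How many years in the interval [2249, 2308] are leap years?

Years divisible by 4: 2252, 2256, …, 2308 — 15 in all.
Of these, 2300 is divisible by 100 but not 400, so not leap.
Leap years: 15 − 1 = 14.

14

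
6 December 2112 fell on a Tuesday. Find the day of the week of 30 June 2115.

Sunday

Day-of-year of December 6, 2112: 341.
Day-of-year of June 30, 2115: 181.
2112 has 366 days, so 366 − 341 = 25 days remain in 2112.
Full years: 2113: 365; 2114: 365. Sum = 730.
Total: 25 + 730 + 181 = 936 days.
936 mod 7 = 5, so 5 days after Tuesday is Sunday.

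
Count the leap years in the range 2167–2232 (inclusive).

Years divisible by 4: 2168, 2172, …, 2232 — 17 in all.
Of these, 2200 is divisible by 100 but not 400, so not leap.
Leap years: 17 − 1 = 16.

16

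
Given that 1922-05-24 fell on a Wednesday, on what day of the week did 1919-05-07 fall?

Count forward from the earlier date (May 7, 1919) to the later (May 24, 1922):
Day-of-year of May 7, 1919: 127.
Day-of-year of May 24, 1922: 144.
1919 has 365 days, so 365 − 127 = 238 days remain in 1919.
Full years: 1920: 366; 1921: 365. Sum = 731.
Total: 238 + 731 + 144 = 1113 days.
1113 is a multiple of 7, so 1919-05-07 falls on the same weekday: Wednesday.

Wednesday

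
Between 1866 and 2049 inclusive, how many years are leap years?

45

Years divisible by 4: 1868, 1872, …, 2048 — 46 in all.
Of these, 1900 is divisible by 100 but not 400, so not leap.
2000 is divisible by 400, so still leap.
Leap years: 46 − 1 = 45.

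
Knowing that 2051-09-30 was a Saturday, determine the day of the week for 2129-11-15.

Tuesday

Day-of-year of September 30, 2051: 273.
Day-of-year of November 15, 2129: 319.
2051 has 365 days, so 365 − 273 = 92 days remain in 2051.
Full years 2052–2128: 58 common + 19 leap = 58×365 + 19×366 = 28124 days.
Total: 92 + 28124 + 319 = 28535 days.
28535 mod 7 = 3, so 3 days after Saturday is Tuesday.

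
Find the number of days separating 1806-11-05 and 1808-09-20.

685

Day-of-year of November 5, 1806: 309.
Day-of-year of September 20, 1808: 264.
1806 has 365 days, so 365 − 309 = 56 days remain in 1806.
Full years: 1807: 365. Sum = 365.
Total: 56 + 365 + 264 = 685 days.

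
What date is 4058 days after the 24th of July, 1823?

the 2nd of September, 1834

Count 4058 days after July 24, 1823:
Day-of-year of July 24, 1823: 205.
Day-of-year of September 2, 1834: 245.
1823 has 365 days, so 365 − 205 = 160 days remain in 1823.
Full years 1824–1833: 7 common + 3 leap = 7×365 + 3×366 = 3653 days.
Total: 160 + 3653 + 245 = 4058 days.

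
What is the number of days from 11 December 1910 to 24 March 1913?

December 11, 1910 → December 11, 1911: 365 days.
December 11, 1911 → December 11, 1912: 366 days (1912 is a leap year).
December 1912: 31 − 11 = 20 days remain.
Then January (31), February 1913 (28): 31 + 28 = 59 days.
March 1–24, 1913: 24 days.
Residual: 103 days.
Total: 834 days.

834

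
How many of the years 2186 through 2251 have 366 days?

15

Years divisible by 4: 2188, 2192, …, 2248 — 16 in all.
Of these, 2200 is divisible by 100 but not 400, so not leap.
Leap years: 16 − 1 = 15.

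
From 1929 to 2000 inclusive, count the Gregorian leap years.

18

Years divisible by 4: 1932, 1936, …, 2000 — 18 in all.
2000 is divisible by 400, so still leap.
No century exceptions apply. Count: 18.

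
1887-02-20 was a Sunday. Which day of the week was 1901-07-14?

Sunday

From February 20, 1887 to February 20, 1901: 14 years, of which 3 contain a Feb 29 — 11×365 + 3×366 = 5113 days.
(1900 is not a leap year (divisible by 100 but not 400).)
February 1901: 28 − 20 = 8 days remain (1901 is not a leap year, so February has 28 days).
Then March (31), April (30), May (31), June (30): 31 + 30 + 31 + 30 = 122 days.
July 1–14, 1901: 14 days.
Residual: 144 days.
Total: 5257 days.
5257 is a multiple of 7, so 1901-07-14 falls on the same weekday: Sunday.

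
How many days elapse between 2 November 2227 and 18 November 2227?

16

Within November 2227: 18 − 2 = 16 days.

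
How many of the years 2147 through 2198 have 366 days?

Years divisible by 4: 2148, 2152, …, 2196 — 13 in all.
No century exceptions apply. Count: 13.

13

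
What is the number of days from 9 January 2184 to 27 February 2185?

415

January 9, 2184 → January 9, 2185: 366 days (2184 is a leap year).
January 2185: 31 − 9 = 22 days remain.
February 1–27, 2185: 27 days (2185 is not a leap year).
Residual: 49 days.
Total: 415 days.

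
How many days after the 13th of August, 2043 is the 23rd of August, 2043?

10

Within August 2043: 23 − 13 = 10 days.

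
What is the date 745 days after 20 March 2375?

3 April 2377

Count 745 days after March 20, 2375:
March 20, 2375 → March 20, 2376: 366 days (2376 is a leap year).
March 20, 2376 → March 20, 2377: 365 days.
March 2377: 31 − 20 = 11 days remain.
April 1–3, 2377: 3 days.
Residual: 14 days.
Total: 745 days.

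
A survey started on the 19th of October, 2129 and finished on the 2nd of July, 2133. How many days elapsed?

1352

Day-of-year of October 19, 2129: 292.
Day-of-year of July 2, 2133: 183.
2129 has 365 days, so 365 − 292 = 73 days remain in 2129.
Full years: 2130: 365; 2131: 365; 2132: 366. Sum = 1096.
Total: 73 + 1096 + 183 = 1352 days.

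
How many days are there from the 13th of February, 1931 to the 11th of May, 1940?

From February 13, 1931 to February 13, 1940: 9 years, of which 2 contain a Feb 29 — 7×365 + 2×366 = 3287 days.
February 1940: 29 − 13 = 16 days remain (1940 is a leap year, so February has 29 days).
Then March (31), April (30): 31 + 30 = 61 days.
May 1–11, 1940: 11 days.
Residual: 88 days.
Total: 3375 days.

3375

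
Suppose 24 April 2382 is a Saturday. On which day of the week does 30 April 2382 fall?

Friday

Within April 2382: 30 − 24 = 6 days.
6 mod 7 = 6, so 6 days after Saturday is Friday.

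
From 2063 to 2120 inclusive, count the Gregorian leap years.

Years divisible by 4: 2064, 2068, …, 2120 — 15 in all.
Of these, 2100 is divisible by 100 but not 400, so not leap.
Leap years: 15 − 1 = 14.

14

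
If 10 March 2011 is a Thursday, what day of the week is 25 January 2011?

Count forward from the earlier date (January 25, 2011) to the later (March 10, 2011):
January 2011: 31 − 25 = 6 days remain.
Then February 2011 (28): 28 days.
March 1–10, 2011: 10 days.
Total: 6 + 28 + 10 = 44 days.
44 mod 7 = 2, so 2 days before Thursday is Tuesday.

Tuesday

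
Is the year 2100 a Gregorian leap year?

No

2100 is not a leap year (divisible by 100 but not 400).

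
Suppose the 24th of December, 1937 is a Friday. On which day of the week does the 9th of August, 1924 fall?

Count forward from the earlier date (August 9, 1924) to the later (December 24, 1937):
Day-of-year of August 9, 1924: 222.
Day-of-year of December 24, 1937: 358.
1924 has 366 days, so 366 − 222 = 144 days remain in 1924.
Full years 1925–1936: 9 common + 3 leap = 9×365 + 3×366 = 4383 days.
Total: 144 + 4383 + 358 = 4885 days.
4885 mod 7 = 6, so 6 days before Friday is Saturday.

Saturday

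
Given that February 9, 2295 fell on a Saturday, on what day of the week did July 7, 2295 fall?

Sunday

February 2295: 28 − 9 = 19 days remain (2295 is not a leap year, so February has 28 days).
Then March (31), April (30), May (31), June (30): 31 + 30 + 31 + 30 = 122 days.
July 1–7, 2295: 7 days.
Total: 19 + 122 + 7 = 148 days.
148 mod 7 = 1, so 1 day after Saturday is Sunday.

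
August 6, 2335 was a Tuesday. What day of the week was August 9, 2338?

Tuesday

Day-of-year of August 6, 2335: 218.
Day-of-year of August 9, 2338: 221.
2335 has 365 days, so 365 − 218 = 147 days remain in 2335.
Full years: 2336: 366; 2337: 365. Sum = 731.
Total: 147 + 731 + 221 = 1099 days.
1099 is a multiple of 7, so August 9, 2338 falls on the same weekday: Tuesday.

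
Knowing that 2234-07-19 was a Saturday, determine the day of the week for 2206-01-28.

Count forward from the earlier date (January 28, 2206) to the later (July 19, 2234):
Day-of-year of January 28, 2206: 28.
Day-of-year of July 19, 2234: 200.
2206 has 365 days, so 365 − 28 = 337 days remain in 2206.
Full years 2207–2233: 20 common + 7 leap = 20×365 + 7×366 = 9862 days.
Total: 337 + 9862 + 200 = 10399 days.
10399 mod 7 = 4, so 4 days before Saturday is Tuesday.

Tuesday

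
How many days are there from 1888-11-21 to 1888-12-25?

34

November 1888: 30 − 21 = 9 days remain.
December 1–25, 1888: 25 days.
Total: 9 + 25 = 34 days.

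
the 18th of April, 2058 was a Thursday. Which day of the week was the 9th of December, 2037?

Count forward from the earlier date (December 9, 2037) to the later (April 18, 2058):
From December 9, 2037 to December 9, 2057: 20 years, of which 5 contain a Feb 29 — 15×365 + 5×366 = 7305 days.
December 2057: 31 − 9 = 22 days remain.
Then January (31), February 2058 (28), March (31): 31 + 28 + 31 = 90 days.
April 1–18, 2058: 18 days.
Residual: 130 days.
Total: 7435 days.
7435 mod 7 = 1, so 1 day before Thursday is Wednesday.

Wednesday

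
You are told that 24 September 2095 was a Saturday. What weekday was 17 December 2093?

Count forward from the earlier date (December 17, 2093) to the later (September 24, 2095):
Day-of-year of December 17, 2093: 351.
Day-of-year of September 24, 2095: 267.
2093 has 365 days, so 365 − 351 = 14 days remain in 2093.
Full years: 2094: 365. Sum = 365.
Total: 14 + 365 + 267 = 646 days.
646 mod 7 = 2, so 2 days before Saturday is Thursday.

Thursday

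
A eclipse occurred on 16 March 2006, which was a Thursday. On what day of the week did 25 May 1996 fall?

Saturday

Count forward from the earlier date (May 25, 1996) to the later (March 16, 2006):
From May 25, 1996 to May 25, 2005: 9 years, of which 2 contain a Feb 29 — 7×365 + 2×366 = 3287 days.
(2000 is a leap year (divisible by 400).)
May 2005: 31 − 25 = 6 days remain.
Then 9 full months totalling 273 days.
March 1–16, 2006: 16 days.
Residual: 295 days.
Total: 3582 days.
3582 mod 7 = 5, so 5 days before Thursday is Saturday.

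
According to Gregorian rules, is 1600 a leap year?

Yes

1600 is a leap year (divisible by 400).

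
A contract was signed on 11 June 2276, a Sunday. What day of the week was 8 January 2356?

From June 11, 2276 to June 11, 2355: 79 years, of which 18 contain a Feb 29 — 61×365 + 18×366 = 28853 days.
(2300 is not a leap year (divisible by 100 but not 400).)
June 2355: 30 − 11 = 19 days remain.
Then July (31), August (31), September (30), October (31), November (30), December (31): 31 + 31 + 30 + 31 + 30 + 31 = 184 days.
January 1–8, 2356: 8 days.
Residual: 211 days.
Total: 29064 days.
29064 is a multiple of 7, so 8 January 2356 falls on the same weekday: Sunday.

Sunday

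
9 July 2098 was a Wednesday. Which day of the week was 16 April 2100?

Friday

July 2098: 31 − 9 = 22 days remain.
Then 20 full months totalling 608 days.
April 1–16, 2100: 16 days.
Total: 22 + 608 + 16 = 646 days.
646 mod 7 = 2, so 2 days after Wednesday is Friday.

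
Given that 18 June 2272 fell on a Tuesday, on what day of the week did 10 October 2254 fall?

Count forward from the earlier date (October 10, 2254) to the later (June 18, 2272):
From October 10, 2254 to October 10, 2271: 17 years, of which 4 contain a Feb 29 — 13×365 + 4×366 = 6209 days.
October 2271: 31 − 10 = 21 days remain.
Then November (30), December (31), January (31), February 2272 (29), March (31), April (30), May (31): 30 + 31 + 31 + 29 + 31 + 30 + 31 = 213 days.
June 1–18, 2272: 18 days.
Residual: 252 days.
Total: 6461 days.
6461 is a multiple of 7, so 10 October 2254 falls on the same weekday: Tuesday.

Tuesday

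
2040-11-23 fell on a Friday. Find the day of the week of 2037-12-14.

Monday

Count forward from the earlier date (December 14, 2037) to the later (November 23, 2040):
Day-of-year of December 14, 2037: 348.
Day-of-year of November 23, 2040: 328.
2037 has 365 days, so 365 − 348 = 17 days remain in 2037.
Full years: 2038: 365; 2039: 365. Sum = 730.
Total: 17 + 730 + 328 = 1075 days.
1075 mod 7 = 4, so 4 days before Friday is Monday.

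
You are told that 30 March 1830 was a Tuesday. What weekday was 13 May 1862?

Day-of-year of March 30, 1830: 89.
Day-of-year of May 13, 1862: 133.
1830 has 365 days, so 365 − 89 = 276 days remain in 1830.
Full years 1831–1861: 23 common + 8 leap = 23×365 + 8×366 = 11323 days.
Total: 276 + 11323 + 133 = 11732 days.
11732 is a multiple of 7, so 13 May 1862 falls on the same weekday: Tuesday.

Tuesday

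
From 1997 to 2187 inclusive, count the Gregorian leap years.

46

Years divisible by 4: 2000, 2004, …, 2184 — 47 in all.
Of these, 2100 is divisible by 100 but not 400, so not leap.
2000 is divisible by 400, so still leap.
Leap years: 47 − 1 = 46.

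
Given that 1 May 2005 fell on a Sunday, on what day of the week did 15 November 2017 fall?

Wednesday

From May 1, 2005 to May 1, 2017: 12 years, of which 3 contain a Feb 29 — 9×365 + 3×366 = 4383 days.
May 2017: 31 − 1 = 30 days remain.
Then June (30), July (31), August (31), September (30), October (31): 30 + 31 + 31 + 30 + 31 = 153 days.
November 1–15, 2017: 15 days.
Residual: 198 days.
Total: 4581 days.
4581 mod 7 = 3, so 3 days after Sunday is Wednesday.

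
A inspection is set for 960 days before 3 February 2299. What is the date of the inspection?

18 June 2296

Count 960 days before February 3, 2299:
Day-of-year of June 18, 2296: 170.
Day-of-year of February 3, 2299: 34.
2296 has 366 days, so 366 − 170 = 196 days remain in 2296.
Full years: 2297: 365; 2298: 365. Sum = 730.
Total: 196 + 730 + 34 = 960 days.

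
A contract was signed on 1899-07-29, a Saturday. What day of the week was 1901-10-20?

Sunday

July 29, 1899 → July 29, 1900: 365 days (1900 is not a leap year (divisible by 100 but not 400)).
July 29, 1900 → July 29, 1901: 365 days.
July 1901: 31 − 29 = 2 days remain.
Then August (31), September (30): 31 + 30 = 61 days.
October 1–20, 1901: 20 days.
Residual: 83 days.
Total: 813 days.
813 mod 7 = 1, so 1 day after Saturday is Sunday.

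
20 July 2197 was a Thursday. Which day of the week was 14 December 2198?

July 20, 2197 → July 20, 2198: 365 days.
July 2198: 31 − 20 = 11 days remain.
Then August (31), September (30), October (31), November (30): 31 + 30 + 31 + 30 = 122 days.
December 1–14, 2198: 14 days.
Residual: 147 days.
Total: 512 days.
512 mod 7 = 1, so 1 day after Thursday is Friday.

Friday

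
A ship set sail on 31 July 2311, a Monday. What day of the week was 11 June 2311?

Count forward from the earlier date (June 11, 2311) to the later (July 31, 2311):
June 2311: 30 − 11 = 19 days remain.
July 1–31, 2311: 31 days.
Total: 19 + 31 = 50 days.
50 mod 7 = 1, so 1 day before Monday is Sunday.

Sunday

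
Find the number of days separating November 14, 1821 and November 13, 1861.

From November 14, 1821 to November 14, 1860: 39 years, of which 10 contain a Feb 29 — 29×365 + 10×366 = 14245 days.
November 1860: 30 − 14 = 16 days remain.
Then 11 full months totalling 335 days.
November 1–13, 1861: 13 days.
Residual: 364 days.
Total: 14609 days.

14609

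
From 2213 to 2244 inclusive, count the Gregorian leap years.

Years divisible by 4 in [2213, 2244]: 2216, 2220, 2224, 2228, 2232, 2236, 2240, 2244.
No century exceptions apply. Count: 8.

8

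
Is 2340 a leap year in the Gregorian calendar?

2340 is a leap year.

Yes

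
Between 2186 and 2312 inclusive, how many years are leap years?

30

Years divisible by 4: 2188, 2192, …, 2312 — 32 in all.
Of these, 2200, 2300 are divisible by 100 but not 400, so not leap.
Leap years: 32 − 2 = 30.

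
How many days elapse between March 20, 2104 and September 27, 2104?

191

March 2104: 31 − 20 = 11 days remain.
Then April (30), May (31), June (30), July (31), August (31): 30 + 31 + 30 + 31 + 31 = 153 days.
September 1–27, 2104: 27 days.
Total: 11 + 153 + 27 = 191 days.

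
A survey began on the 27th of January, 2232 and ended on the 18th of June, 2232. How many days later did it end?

143

January 2232: 31 − 27 = 4 days remain.
Then February 2232 (29), March (31), April (30), May (31): 29 + 31 + 30 + 31 = 121 days.
June 1–18, 2232: 18 days.
Total: 4 + 121 + 18 = 143 days.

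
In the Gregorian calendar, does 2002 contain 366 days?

No

2002 is not a leap year.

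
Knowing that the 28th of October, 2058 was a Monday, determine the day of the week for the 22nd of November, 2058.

Friday

October 2058: 31 − 28 = 3 days remain.
November 1–22, 2058: 22 days.
Total: 3 + 22 = 25 days.
25 mod 7 = 4, so 4 days after Monday is Friday.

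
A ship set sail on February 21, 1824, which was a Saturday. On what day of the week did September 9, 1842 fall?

Day-of-year of February 21, 1824: 52.
Day-of-year of September 9, 1842: 252.
1824 has 366 days, so 366 − 52 = 314 days remain in 1824.
Full years 1825–1841: 13 common + 4 leap = 13×365 + 4×366 = 6209 days.
Total: 314 + 6209 + 252 = 6775 days.
6775 mod 7 = 6, so 6 days after Saturday is Friday.

Friday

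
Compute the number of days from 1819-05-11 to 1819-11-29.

May 1819: 31 − 11 = 20 days remain.
Then June (30), July (31), August (31), September (30), October (31): 30 + 31 + 31 + 30 + 31 = 153 days.
November 1–29, 1819: 29 days.
Total: 20 + 153 + 29 = 202 days.

202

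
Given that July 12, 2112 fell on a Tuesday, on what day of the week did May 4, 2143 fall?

From July 12, 2112 to July 12, 2142: 30 years, of which 7 contain a Feb 29 — 23×365 + 7×366 = 10957 days.
July 2142: 31 − 12 = 19 days remain.
Then 9 full months totalling 273 days.
May 1–4, 2143: 4 days.
Residual: 296 days.
Total: 11253 days.
11253 mod 7 = 4, so 4 days after Tuesday is Saturday.

Saturday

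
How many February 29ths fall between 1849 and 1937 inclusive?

Years divisible by 4: 1852, 1856, …, 1936 — 22 in all.
Of these, 1900 is divisible by 100 but not 400, so not leap.
Leap years: 22 − 1 = 21.

21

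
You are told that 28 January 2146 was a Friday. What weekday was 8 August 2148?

Thursday

January 28, 2146 → January 28, 2147: 365 days.
January 28, 2147 → January 28, 2148: 365 days.
January 2148: 31 − 28 = 3 days remain.
Then February 2148 (29), March (31), April (30), May (31), June (30), July (31): 29 + 31 + 30 + 31 + 30 + 31 = 182 days.
August 1–8, 2148: 8 days.
Residual: 193 days.
Total: 923 days.
923 mod 7 = 6, so 6 days after Friday is Thursday.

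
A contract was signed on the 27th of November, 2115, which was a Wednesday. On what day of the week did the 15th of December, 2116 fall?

Day-of-year of November 27, 2115: 331.
Day-of-year of December 15, 2116: 350.
2115 has 365 days, so 365 − 331 = 34 days remain in 2115.
Total: 34 + 350 = 384 days.
384 mod 7 = 6, so 6 days after Wednesday is Tuesday.

Tuesday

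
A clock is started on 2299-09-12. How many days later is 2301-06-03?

629

Day-of-year of September 12, 2299: 255.
Day-of-year of June 3, 2301: 154.
2299 has 365 days, so 365 − 255 = 110 days remain in 2299.
Full years: 2300: 365. Sum = 365.
Total: 110 + 365 + 154 = 629 days.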